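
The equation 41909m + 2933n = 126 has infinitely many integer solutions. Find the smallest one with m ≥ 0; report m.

gcd(41909, 2933) = 7.
7 divides 126, so solutions exist.
By Bézout, 41909×(187) + 2933×(-2672) = 7.
Scale by 126/7 = 18: (m₀, n₀) = (3366, -48096).
General solution: m = 3366 + 419t, n = -48096 - 5987t for integer t.
m ≥ 0: smallest is 3366 mod 419 = 14 (at t = -8), with n = -200.

14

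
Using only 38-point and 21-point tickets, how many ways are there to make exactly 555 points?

1

Need nonnegative integers with 38j + 21k = 555.
gcd(38, 21) = 1, and 38·(5) + 21·(-9) = 1.
So (j₀, k₀) = (2775, -4995); general j = 2775 + 21t, k = -4995 - 38t.
j ≥ 0 ⇒ t ≥ -132; k ≥ 0 ⇒ t ≤ -132. That's 1 value of t.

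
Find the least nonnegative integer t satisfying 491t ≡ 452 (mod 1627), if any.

773

gcd(1627, 491) = 1.
1 divides 452, so solutions exist.
By Bézout, 491·(-729) + 1627·(220) = 1.
So 491·(-729) ≡ 1 (mod 1627); multiply by 452: t ≡ -329508 (mod 1627).
Smallest nonnegative: t = -329508 mod 1627 = 773.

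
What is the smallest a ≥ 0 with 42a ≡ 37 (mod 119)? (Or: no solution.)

no solution

gcd(119, 42) = 7.
7 does not divide 37, so the congruence has no solution.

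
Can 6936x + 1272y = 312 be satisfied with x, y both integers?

gcd(6936, 1272) = 24.
24 divides 312, so integer solutions exist.

yes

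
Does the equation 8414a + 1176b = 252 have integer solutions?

yes

gcd(8414, 1176):
  8414 = 7·1176 + 182
  1176 = 6·182 + 84
  182 = 2·84 + 14
  84 = 6·14
so gcd(8414, 1176) = 14.
14 divides 252, so integer solutions exist.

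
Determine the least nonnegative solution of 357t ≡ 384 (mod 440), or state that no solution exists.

gcd(440, 357):
  440 = 1×357 + 83
  357 = 4×83 + 25
  83 = 3×25 + 8
  25 = 3×8 + 1
  8 = 8×1
so gcd(440, 357) = 1.
1 divides 384, so solutions exist.
Back-substitute for Bézout coefficients:
  1 = 25 - 3×8
  ... = 357×(53) + 440×(-43)
So 357×(53) ≡ 1 (mod 440); multiply by 384: t ≡ 20352 (mod 440).
Smallest nonnegative: t = 20352 mod 440 = 112.

112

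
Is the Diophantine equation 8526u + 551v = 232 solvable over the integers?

gcd(8526, 551) = 29.
29 divides 232, so integer solutions exist.

yes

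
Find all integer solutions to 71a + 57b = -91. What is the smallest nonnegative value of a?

gcd(71, 57):
  71 = 1*57 + 14
  57 = 4*14 + 1
  14 = 14*1
so gcd(71, 57) = 1.
1 divides -91, so solutions exist.
Back-substitute for Bézout coefficients:
  1 = 57 - 4*14
  ... = 71*(-4) + 57*(5)
Scale by -91/1 = -91: (a₀, b₀) = (364, -455).
General solution: a = 364 + 57t, b = -455 - 71t for integer t.
a ≥ 0: smallest is 364 mod 57 = 22 (at t = -6), with b = -29.

22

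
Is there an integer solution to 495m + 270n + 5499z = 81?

yes

gcd(495, 270) = 45.
gcd(45, 5499) = 9.
9 divides 81, so integer solutions exist.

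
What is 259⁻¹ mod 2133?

gcd(2133, 259) = 1.
By Bézout, 259*(-140) + 2133*(17) = 1.
So 259*-140 ≡ 1 (mod 2133), and -140 mod 2133 = 1993.

1993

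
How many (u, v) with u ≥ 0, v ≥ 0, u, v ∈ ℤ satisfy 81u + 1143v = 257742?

gcd(1143, 81):
  1143 = 14·81 + 9
  81 = 9·9
so gcd(1143, 81) = 9.
Back-substitute for Bézout coefficients:
  9 = 1143 - 14·81
  ... = 81·(-14) + 1143·(1)
Scale by 28638: one solution is (-400932, 28638). Reduce u mod 127: (7, 225).
General: u = 7 + 127t, v = 225 - 9t.
u ≥ 0 ⇒ t ≥ 0; v ≥ 0 ⇒ t ≤ 25. So t ∈ [0, 25]: 26 solutions.

26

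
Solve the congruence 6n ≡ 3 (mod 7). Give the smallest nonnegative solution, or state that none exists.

gcd(7, 6):
  7 = 1×6 + 1
  6 = 6×1
so gcd(7, 6) = 1.
1 divides 3, so solutions exist.
Back-substitute for Bézout coefficients:
  1 = 7 - 1×6
  ... = 6×(-1) + 7×(1)
So 6×(-1) ≡ 1 (mod 7); multiply by 3: n ≡ -3 (mod 7).
Smallest nonnegative: n = -3 mod 7 = 4.

4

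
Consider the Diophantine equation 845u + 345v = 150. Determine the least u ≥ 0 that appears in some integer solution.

gcd(845, 345) = 5.
5 divides 150, so solutions exist.
By Bézout, 845×(-20) + 345×(49) = 5.
Scale by 150/5 = 30: (u₀, v₀) = (-600, 1470).
General solution: u = -600 + 69t, v = 1470 - 169t for integer t.
u ≥ 0: smallest is -600 mod 69 = 21 (at t = 9), with v = -51.

21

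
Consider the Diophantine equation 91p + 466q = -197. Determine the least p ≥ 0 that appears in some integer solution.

gcd(466, 91) = 1.
1 divides -197, so solutions exist.
By Bézout, 91×(169) + 466×(-33) = 1.
Scale by -197/1 = -197: (p₀, q₀) = (-33293, 6501).
General solution: p = -33293 + 466t, q = 6501 - 91t for integer t.
p ≥ 0: smallest is -33293 mod 466 = 259 (at t = 72), with q = -51.

259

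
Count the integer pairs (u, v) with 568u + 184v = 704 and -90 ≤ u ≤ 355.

gcd(568, 184) = 8.
By Bézout, 568×(-11) + 184×(34) = 8.
Particular solution: (21, -61).
General solution: u = 21 + 23t, v = -61 - 71t for integer t.
-90 ≤ 21 + 23t ≤ 355 gives t ∈ [-4, 14], which is 19 values.

19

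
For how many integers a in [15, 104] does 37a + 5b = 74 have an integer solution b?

gcd(37, 5) = 1  (37 = 7×5 + 2, 5 = 2×2 + 1, 2 = 2×1).
Back-substituting, 37×(-2) + 5×(15) = 1.
Scale by 74: particular solution (-148, 1110); reduce a mod 5: (2, 0).
General solution: a = 2 + 5t, b = 0 - 37t for integer t.
15 ≤ 2 + 5t ≤ 104 gives t ∈ [3, 20], which is 18 values.

18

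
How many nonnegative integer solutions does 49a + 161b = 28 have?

0

gcd(161, 49) = 7.
By Bézout, 49×(10) + 161×(-3) = 7.
One solution: (17, -5).
General: a = 17 + 23t, b = -5 - 7t.
a ≥ 0 ⇒ t ≥ 0; b ≥ 0 ⇒ t ≤ -1. So t ∈ [0, -1]: 0 solutions.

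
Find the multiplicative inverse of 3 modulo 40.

gcd(40, 3) = 1.
By Bézout, 3·(-13) + 40·(1) = 1.
So 3·-13 ≡ 1 (mod 40), and -13 mod 40 = 27.

27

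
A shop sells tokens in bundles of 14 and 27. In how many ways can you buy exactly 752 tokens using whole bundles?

2

Need nonnegative integers with 14j + 27k = 752.
gcd(14, 27) = 1, and 14·(2) + 27·(-1) = 1.
So (j₀, k₀) = (1504, -752); general j = 1504 + 27t, k = -752 - 14t.
j ≥ 0 ⇒ t ≥ -55; k ≥ 0 ⇒ t ≤ -54. That's 2 values of t.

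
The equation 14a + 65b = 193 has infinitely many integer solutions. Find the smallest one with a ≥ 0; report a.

37

gcd(65, 14):
  65 = 4*14 + 9
  14 = 1*9 + 5
  9 = 1*5 + 4
  5 = 1*4 + 1
  4 = 4*1
so gcd(65, 14) = 1.
1 divides 193, so solutions exist.
Back-substitute for Bézout coefficients:
  1 = 5 - 1*4
  ... = 14*(14) + 65*(-3)
Scale by 193/1 = 193: (a₀, b₀) = (2702, -579).
General solution: a = 2702 + 65t, b = -579 - 14t for integer t.
a ≥ 0: smallest is 2702 mod 65 = 37 (at t = -41), with b = -5.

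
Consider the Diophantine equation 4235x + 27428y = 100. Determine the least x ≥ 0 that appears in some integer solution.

gcd(27428, 4235):
  27428 = 6·4235 + 2018
  4235 = 2·2018 + 199
  2018 = 10·199 + 28
  199 = 7·28 + 3
  28 = 9·3 + 1
  3 = 3·1
so gcd(27428, 4235) = 1.
1 divides 100, so solutions exist.
Back-substitute for Bézout coefficients:
  1 = 28 - 9·3
  ... = 4235·(-8821) + 27428·(1362)
Scale by 100/1 = 100: (x₀, y₀) = (-882100, 136200).
General solution: x = -882100 + 27428t, y = 136200 - 4235t for integer t.
x ≥ 0: smallest is -882100 mod 27428 = 23024 (at t = 33), with y = -3555.

23024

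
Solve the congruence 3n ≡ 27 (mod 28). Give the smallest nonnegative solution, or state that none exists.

9

gcd(28, 3) = 1.
1 divides 27, so solutions exist.
By Bézout, 3×(-9) + 28×(1) = 1.
So 3×(-9) ≡ 1 (mod 28); multiply by 27: n ≡ -243 (mod 28).
Smallest nonnegative: n = -243 mod 28 = 9.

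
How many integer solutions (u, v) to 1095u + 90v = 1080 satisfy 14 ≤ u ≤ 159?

24

gcd(1095, 90) = 15.
By Bézout, 1095·(1) + 90·(-12) = 15.
Particular solution: (0, 12).
General solution: u = 0 + 6t, v = 12 - 73t for integer t.
14 ≤ 0 + 6t ≤ 159 gives t ∈ [3, 26], which is 24 values.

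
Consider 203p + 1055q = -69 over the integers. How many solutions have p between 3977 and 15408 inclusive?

11

gcd(1055, 203) = 1  (1055 = 5·203 + 40, 203 = 5·40 + 3, 40 = 13·3 + 1, 3 = 3·1).
Back-substituting, 203·(-343) + 1055·(66) = 1.
Scale by -69: particular solution (23667, -4554); reduce p mod 1055: (457, -88).
General solution: p = 457 + 1055t, q = -88 - 203t for integer t.
3977 ≤ 457 + 1055t ≤ 15408 gives t ∈ [4, 14], which is 11 values.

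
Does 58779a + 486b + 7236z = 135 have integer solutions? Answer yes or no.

yes

gcd(58779, 486):
  58779 = 120×486 + 459
  486 = 1×459 + 27
  459 = 17×27
so gcd(58779, 486) = 27.
gcd(27, 7236) = 27.
27 divides 135, so integer solutions exist.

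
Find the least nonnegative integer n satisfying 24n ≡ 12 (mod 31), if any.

gcd(31, 24) = 1  (31 = 1×24 + 7, 24 = 3×7 + 3, 7 = 2×3 + 1, 3 = 3×1).
1 divides 12, so solutions exist.
Back-substituting, 24×(-9) + 31×(7) = 1.
So 24×(-9) ≡ 1 (mod 31); multiply by 12: n ≡ -108 (mod 31).
Smallest nonnegative: n = -108 mod 31 = 16.

16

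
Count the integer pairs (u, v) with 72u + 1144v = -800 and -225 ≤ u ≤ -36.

gcd(1144, 72) = 8.
By Bézout, 72·(16) + 1144·(-1) = 8.
Particular solution: (116, -8).
General solution: u = 116 + 143t, v = -8 - 9t for integer t.
-225 ≤ 116 + 143t ≤ -36 gives t ∈ [-2, -2], which is 1 value.

1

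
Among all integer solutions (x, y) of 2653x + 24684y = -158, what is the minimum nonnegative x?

gcd(24684, 2653) = 1.
1 divides -158, so solutions exist.
By Bézout, 2653×(-2447) + 24684×(263) = 1.
Scale by -158/1 = -158: (x₀, y₀) = (386626, -41554).
General solution: x = 386626 + 24684t, y = -41554 - 2653t for integer t.
x ≥ 0: smallest is 386626 mod 24684 = 16366 (at t = -15), with y = -1759.

16366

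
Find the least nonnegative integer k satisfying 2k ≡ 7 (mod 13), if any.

10

gcd(13, 2):
  13 = 6·2 + 1
  2 = 2·1
so gcd(13, 2) = 1.
1 divides 7, so solutions exist.
Back-substitute for Bézout coefficients:
  1 = 13 - 6·2
  ... = 2·(-6) + 13·(1)
So 2·(-6) ≡ 1 (mod 13); multiply by 7: k ≡ -42 (mod 13).
Smallest nonnegative: k = -42 mod 13 = 10.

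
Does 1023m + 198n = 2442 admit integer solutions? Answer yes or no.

gcd(1023, 198) = 33  (1023 = 5*198 + 33, 198 = 6*33).
33 divides 2442, so integer solutions exist.

yes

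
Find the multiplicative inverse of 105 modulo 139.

gcd(139, 105) = 1.
By Bézout, 105*(-45) + 139*(34) = 1.
So 105*-45 ≡ 1 (mod 139), and -45 mod 139 = 94.

94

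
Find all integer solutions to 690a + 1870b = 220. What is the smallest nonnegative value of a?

gcd(1870, 690):
  1870 = 2×690 + 490
  690 = 1×490 + 200
  490 = 2×200 + 90
  200 = 2×90 + 20
  90 = 4×20 + 10
  20 = 2×10
so gcd(1870, 690) = 10.
10 divides 220, so solutions exist.
Back-substitute for Bézout coefficients:
  10 = 90 - 4×20
  ... = 690×(-84) + 1870×(31)
Scale by 220/10 = 22: (a₀, b₀) = (-1848, 682).
General solution: a = -1848 + 187t, b = 682 - 69t for integer t.
a ≥ 0: smallest is -1848 mod 187 = 22 (at t = 10), with b = -8.

22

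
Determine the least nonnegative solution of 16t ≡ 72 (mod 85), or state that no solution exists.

47

gcd(85, 16):
  85 = 5*16 + 5
  16 = 3*5 + 1
  5 = 5*1
so gcd(85, 16) = 1.
1 divides 72, so solutions exist.
Back-substitute for Bézout coefficients:
  1 = 16 - 3*5
  ... = 16*(16) + 85*(-3)
So 16*(16) ≡ 1 (mod 85); multiply by 72: t ≡ 1152 (mod 85).
Smallest nonnegative: t = 1152 mod 85 = 47.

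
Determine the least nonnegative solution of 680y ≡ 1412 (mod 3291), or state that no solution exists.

gcd(3291, 680) = 1.
1 divides 1412, so solutions exist.
By Bézout, 680·(-634) + 3291·(131) = 1.
So 680·(-634) ≡ 1 (mod 3291); multiply by 1412: y ≡ -895208 (mod 3291).
Smallest nonnegative: y = -895208 mod 3291 = 3235.

3235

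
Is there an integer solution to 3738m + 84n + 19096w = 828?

gcd(3738, 84) = 42  (3738 = 44·84 + 42, 84 = 2·42).
gcd(42, 19096) = 14.
14 does not divide 828 (remainder 2), so no integer solutions.

no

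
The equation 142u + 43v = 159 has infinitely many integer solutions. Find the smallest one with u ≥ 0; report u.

gcd(142, 43) = 1  (142 = 3*43 + 13, 43 = 3*13 + 4, 13 = 3*4 + 1, 4 = 4*1).
1 divides 159, so solutions exist.
Back-substituting, 142*(10) + 43*(-33) = 1.
Scale by 159/1 = 159: (u₀, v₀) = (1590, -5247).
General solution: u = 1590 + 43t, v = -5247 - 142t for integer t.
u ≥ 0: smallest is 1590 mod 43 = 42 (at t = -36), with v = -135.

42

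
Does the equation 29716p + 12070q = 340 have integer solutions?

yes

gcd(29716, 12070):
  29716 = 2·12070 + 5576
  12070 = 2·5576 + 918
  5576 = 6·918 + 68
  918 = 13·68 + 34
  68 = 2·34
so gcd(29716, 12070) = 34.
34 divides 340, so integer solutions exist.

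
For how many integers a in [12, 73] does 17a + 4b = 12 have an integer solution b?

gcd(17, 4) = 1.
By Bézout, 17*(1) + 4*(-4) = 1.
Particular solution: (0, 3).
General solution: a = 0 + 4t, b = 3 - 17t for integer t.
12 ≤ 0 + 4t ≤ 73 gives t ∈ [3, 18], which is 16 values.

16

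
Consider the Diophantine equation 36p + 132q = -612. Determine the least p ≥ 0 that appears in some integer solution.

gcd(132, 36) = 12.
12 divides -612, so solutions exist.
By Bézout, 36·(4) + 132·(-1) = 12.
Scale by -612/12 = -51: (p₀, q₀) = (-204, 51).
General solution: p = -204 + 11t, q = 51 - 3t for integer t.
p ≥ 0: smallest is -204 mod 11 = 5 (at t = 19), with q = -6.

5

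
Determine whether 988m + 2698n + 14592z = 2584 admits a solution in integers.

yes

gcd(2698, 988) = 38.
gcd(38, 14592) = 38.
38 divides 2584, so integer solutions exist.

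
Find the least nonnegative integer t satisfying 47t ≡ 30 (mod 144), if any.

114

gcd(144, 47) = 1  (144 = 3*47 + 3, 47 = 15*3 + 2, 3 = 1*2 + 1, 2 = 2*1).
1 divides 30, so solutions exist.
Back-substituting, 47*(-49) + 144*(16) = 1.
So 47*(-49) ≡ 1 (mod 144); multiply by 30: t ≡ -1470 (mod 144).
Smallest nonnegative: t = -1470 mod 144 = 114.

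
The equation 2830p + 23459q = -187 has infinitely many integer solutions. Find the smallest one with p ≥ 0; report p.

gcd(23459, 2830):
  23459 = 8·2830 + 819
  2830 = 3·819 + 373
  819 = 2·373 + 73
  373 = 5·73 + 8
  73 = 9·8 + 1
  8 = 8·1
so gcd(23459, 2830) = 1.
1 divides -187, so solutions exist.
Back-substitute for Bézout coefficients:
  1 = 73 - 9·8
  ... = 2830·(-2893) + 23459·(349)
Scale by -187/1 = -187: (p₀, q₀) = (540991, -65263).
General solution: p = 540991 + 23459t, q = -65263 - 2830t for integer t.
p ≥ 0: smallest is 540991 mod 23459 = 1434 (at t = -23), with q = -173.

1434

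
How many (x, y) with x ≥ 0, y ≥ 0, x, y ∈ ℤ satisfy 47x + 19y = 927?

1

gcd(47, 19) = 1.
By Bézout, 47·(-2) + 19·(5) = 1.
One solution: (8, 29).
General: x = 8 + 19t, y = 29 - 47t.
x ≥ 0 ⇒ t ≥ 0; y ≥ 0 ⇒ t ≤ 0. So t ∈ [0, 0]: 1 solution.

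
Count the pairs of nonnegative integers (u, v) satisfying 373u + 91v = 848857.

25

gcd(373, 91) = 1  (373 = 4*91 + 9, 91 = 10*9 + 1, 9 = 9*1).
Back-substituting, 373*(-10) + 91*(41) = 1.
Scale by 848857: one solution is (-8488570, 34803137). Reduce u mod 91: (1, 9324).
General: u = 1 + 91t, v = 9324 - 373t.
u ≥ 0 ⇒ t ≥ 0; v ≥ 0 ⇒ t ≤ 24. So t ∈ [0, 24]: 25 solutions.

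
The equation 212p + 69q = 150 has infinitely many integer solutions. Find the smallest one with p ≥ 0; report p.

gcd(212, 69):
  212 = 3×69 + 5
  69 = 13×5 + 4
  5 = 1×4 + 1
  4 = 4×1
so gcd(212, 69) = 1.
1 divides 150, so solutions exist.
Back-substitute for Bézout coefficients:
  1 = 5 - 1×4
  ... = 212×(14) + 69×(-43)
Scale by 150/1 = 150: (p₀, q₀) = (2100, -6450).
General solution: p = 2100 + 69t, q = -6450 - 212t for integer t.
p ≥ 0: smallest is 2100 mod 69 = 30 (at t = -30), with q = -90.

30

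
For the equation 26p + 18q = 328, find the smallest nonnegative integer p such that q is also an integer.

gcd(26, 18) = 2  (26 = 1*18 + 8, 18 = 2*8 + 2, 8 = 4*2).
2 divides 328, so solutions exist.
Back-substituting, 26*(-2) + 18*(3) = 2.
Scale by 328/2 = 164: (p₀, q₀) = (-328, 492).
General solution: p = -328 + 9t, q = 492 - 13t for integer t.
p ≥ 0: smallest is -328 mod 9 = 5 (at t = 37), with q = 11.

5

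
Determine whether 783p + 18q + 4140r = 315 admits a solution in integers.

yes

gcd(783, 18) = 9  (783 = 43×18 + 9, 18 = 2×9).
gcd(9, 4140) = 9.
9 divides 315, so integer solutions exist.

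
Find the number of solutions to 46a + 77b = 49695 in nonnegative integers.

gcd(77, 46) = 1  (77 = 1×46 + 31, 46 = 1×31 + 15, 31 = 2×15 + 1, 15 = 15×1).
Back-substituting, 46×(-5) + 77×(3) = 1.
Scale by 49695: one solution is (-248475, 149085). Reduce a mod 77: (4, 643).
General: a = 4 + 77t, b = 643 - 46t.
a ≥ 0 ⇒ t ≥ 0; b ≥ 0 ⇒ t ≤ 13. So t ∈ [0, 13]: 14 solutions.

14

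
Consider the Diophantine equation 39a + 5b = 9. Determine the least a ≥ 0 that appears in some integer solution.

1

gcd(39, 5) = 1.
1 divides 9, so solutions exist.
By Bézout, 39*(-1) + 5*(8) = 1.
Scale by 9/1 = 9: (a₀, b₀) = (-9, 72).
General solution: a = -9 + 5t, b = 72 - 39t for integer t.
a ≥ 0: smallest is -9 mod 5 = 1 (at t = 2), with b = -6.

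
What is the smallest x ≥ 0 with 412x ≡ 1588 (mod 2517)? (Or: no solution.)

1690

gcd(2517, 412):
  2517 = 6*412 + 45
  412 = 9*45 + 7
  45 = 6*7 + 3
  7 = 2*3 + 1
  3 = 3*1
so gcd(2517, 412) = 1.
1 divides 1588, so solutions exist.
Back-substitute for Bézout coefficients:
  1 = 7 - 2*3
  ... = 412*(727) + 2517*(-119)
So 412*(727) ≡ 1 (mod 2517); multiply by 1588: x ≡ 1154476 (mod 2517).
Smallest nonnegative: x = 1154476 mod 2517 = 1690.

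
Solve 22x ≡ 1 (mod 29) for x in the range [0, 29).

4

gcd(29, 22):
  29 = 1×22 + 7
  22 = 3×7 + 1
  7 = 7×1
so gcd(29, 22) = 1.
Back-substitute for Bézout coefficients:
  1 = 22 - 3×7
  ... = 22×(4) + 29×(-3)
So 22×4 ≡ 1 (mod 29), and 4 mod 29 = 4.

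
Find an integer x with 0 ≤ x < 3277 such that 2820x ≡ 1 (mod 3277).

gcd(3277, 2820) = 1.
By Bézout, 2820*(-294) + 3277*(253) = 1.
So 2820*-294 ≡ 1 (mod 3277), and -294 mod 3277 = 2983.

2983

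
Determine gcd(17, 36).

1

gcd(36, 17) = 1  (36 = 2*17 + 2, 17 = 8*2 + 1, 2 = 2*1).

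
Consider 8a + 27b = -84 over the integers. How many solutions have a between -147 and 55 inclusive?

gcd(27, 8) = 1  (27 = 3·8 + 3, 8 = 2·3 + 2, 3 = 1·2 + 1, 2 = 2·1).
Back-substituting, 8·(-10) + 27·(3) = 1.
Scale by -84: particular solution (840, -252); reduce a mod 27: (3, -4).
General solution: a = 3 + 27t, b = -4 - 8t for integer t.
-147 ≤ 3 + 27t ≤ 55 gives t ∈ [-5, 1], which is 7 values.

7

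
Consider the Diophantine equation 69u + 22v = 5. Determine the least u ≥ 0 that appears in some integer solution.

9

gcd(69, 22) = 1.
1 divides 5, so solutions exist.
By Bézout, 69×(-7) + 22×(22) = 1.
Scale by 5/1 = 5: (u₀, v₀) = (-35, 110).
General solution: u = -35 + 22t, v = 110 - 69t for integer t.
u ≥ 0: smallest is -35 mod 22 = 9 (at t = 2), with v = -28.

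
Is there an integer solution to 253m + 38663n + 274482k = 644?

gcd(38663, 253) = 23.
gcd(23, 274482) = 23.
23 divides 644, so integer solutions exist.

yes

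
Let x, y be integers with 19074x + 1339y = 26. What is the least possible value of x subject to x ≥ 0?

gcd(19074, 1339):
  19074 = 14×1339 + 328
  1339 = 4×328 + 27
  328 = 12×27 + 4
  27 = 6×4 + 3
  4 = 1×3 + 1
  3 = 3×1
so gcd(19074, 1339) = 1.
1 divides 26, so solutions exist.
Back-substitute for Bézout coefficients:
  1 = 4 - 1×3
  ... = 19074×(347) + 1339×(-4943)
Scale by 26/1 = 26: (x₀, y₀) = (9022, -128518).
General solution: x = 9022 + 1339t, y = -128518 - 19074t for integer t.
x ≥ 0: smallest is 9022 mod 1339 = 988 (at t = -6), with y = -14074.

988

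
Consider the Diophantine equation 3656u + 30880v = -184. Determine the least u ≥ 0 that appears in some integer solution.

gcd(30880, 3656):
  30880 = 8·3656 + 1632
  3656 = 2·1632 + 392
  1632 = 4·392 + 64
  392 = 6·64 + 8
  64 = 8·8
so gcd(30880, 3656) = 8.
8 divides -184, so solutions exist.
Back-substitute for Bézout coefficients:
  8 = 392 - 6·64
  ... = 3656·(473) + 30880·(-56)
Scale by -184/8 = -23: (u₀, v₀) = (-10879, 1288).
General solution: u = -10879 + 3860t, v = 1288 - 457t for integer t.
u ≥ 0: smallest is -10879 mod 3860 = 701 (at t = 3), with v = -83.

701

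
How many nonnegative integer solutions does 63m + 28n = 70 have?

0

gcd(63, 28) = 7.
By Bézout, 63×(1) + 28×(-2) = 7.
One solution: (2, -2).
General: m = 2 + 4t, n = -2 - 9t.
m ≥ 0 ⇒ t ≥ 0; n ≥ 0 ⇒ t ≤ -1. So t ∈ [0, -1]: 0 solutions.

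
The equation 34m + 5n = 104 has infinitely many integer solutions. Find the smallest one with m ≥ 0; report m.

gcd(34, 5):
  34 = 6×5 + 4
  5 = 1×4 + 1
  4 = 4×1
so gcd(34, 5) = 1.
1 divides 104, so solutions exist.
Back-substitute for Bézout coefficients:
  1 = 5 - 1×4
  ... = 34×(-1) + 5×(7)
Scale by 104/1 = 104: (m₀, n₀) = (-104, 728).
General solution: m = -104 + 5t, n = 728 - 34t for integer t.
m ≥ 0: smallest is -104 mod 5 = 1 (at t = 21), with n = 14.

1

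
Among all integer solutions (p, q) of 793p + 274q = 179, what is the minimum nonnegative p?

145

gcd(793, 274) = 1  (793 = 2*274 + 245, 274 = 1*245 + 29, 245 = 8*29 + 13, 29 = 2*13 + 3, 13 = 4*3 + 1, 3 = 3*1).
1 divides 179, so solutions exist.
Back-substituting, 793*(85) + 274*(-246) = 1.
Scale by 179/1 = 179: (p₀, q₀) = (15215, -44034).
General solution: p = 15215 + 274t, q = -44034 - 793t for integer t.
p ≥ 0: smallest is 15215 mod 274 = 145 (at t = -55), with q = -419.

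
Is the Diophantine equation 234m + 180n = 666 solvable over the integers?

yes

gcd(234, 180) = 18.
18 divides 666, so integer solutions exist.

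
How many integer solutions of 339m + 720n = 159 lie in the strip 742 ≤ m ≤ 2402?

gcd(720, 339):
  720 = 2*339 + 42
  339 = 8*42 + 3
  42 = 14*3
so gcd(720, 339) = 3.
Back-substitute for Bézout coefficients:
  3 = 339 - 8*42
  ... = 339*(17) + 720*(-8)
Scale by 53: particular solution (901, -424); reduce m mod 240: (181, -85).
General solution: m = 181 + 240t, n = -85 - 113t for integer t.
742 ≤ 181 + 240t ≤ 2402 gives t ∈ [3, 9], which is 7 values.

7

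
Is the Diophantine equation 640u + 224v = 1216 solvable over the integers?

gcd(640, 224):
  640 = 2*224 + 192
  224 = 1*192 + 32
  192 = 6*32
so gcd(640, 224) = 32.
32 divides 1216, so integer solutions exist.

yes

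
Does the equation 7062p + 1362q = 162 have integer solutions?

gcd(7062, 1362) = 6  (7062 = 5*1362 + 252, 1362 = 5*252 + 102, 252 = 2*102 + 48, 102 = 2*48 + 6, 48 = 8*6).
6 divides 162, so integer solutions exist.

yes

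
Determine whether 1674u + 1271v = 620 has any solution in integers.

yes

gcd(1674, 1271) = 31  (1674 = 1·1271 + 403, 1271 = 3·403 + 62, 403 = 6·62 + 31, 62 = 2·31).
31 divides 620, so integer solutions exist.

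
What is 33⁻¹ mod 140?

gcd(140, 33) = 1.
By Bézout, 33·(17) + 140·(-4) = 1.
So 33·17 ≡ 1 (mod 140), and 17 mod 140 = 17.

17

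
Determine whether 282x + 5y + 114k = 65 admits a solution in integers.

gcd(282, 5) = 1.
gcd(1, 114) = 1.
1 divides 65, so integer solutions exist.

yes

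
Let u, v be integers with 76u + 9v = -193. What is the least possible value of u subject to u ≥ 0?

gcd(76, 9):
  76 = 8·9 + 4
  9 = 2·4 + 1
  4 = 4·1
so gcd(76, 9) = 1.
1 divides -193, so solutions exist.
Back-substitute for Bézout coefficients:
  1 = 9 - 2·4
  ... = 76·(-2) + 9·(17)
Scale by -193/1 = -193: (u₀, v₀) = (386, -3281).
General solution: u = 386 + 9t, v = -3281 - 76t for integer t.
u ≥ 0: smallest is 386 mod 9 = 8 (at t = -42), with v = -89.

8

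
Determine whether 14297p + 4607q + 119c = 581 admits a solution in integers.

no

gcd(14297, 4607) = 17.
gcd(17, 119) = 17.
17 does not divide 581 (remainder 3), so no integer solutions.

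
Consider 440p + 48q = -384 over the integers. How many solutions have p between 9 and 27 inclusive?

gcd(440, 48) = 8.
By Bézout, 440·(1) + 48·(-9) = 8.
Particular solution: (0, -8).
General solution: p = 0 + 6t, q = -8 - 55t for integer t.
9 ≤ 0 + 6t ≤ 27 gives t ∈ [2, 4], which is 3 values.

3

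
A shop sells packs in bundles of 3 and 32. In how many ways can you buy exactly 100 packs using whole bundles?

1

Need nonnegative integers with 3j + 32k = 100.
gcd(3, 32) = 1, and 3·(11) + 32·(-1) = 1.
So (j₀, k₀) = (1100, -100); general j = 1100 + 32t, k = -100 - 3t.
j ≥ 0 ⇒ t ≥ -34; k ≥ 0 ⇒ t ≤ -34. That's 1 value of t.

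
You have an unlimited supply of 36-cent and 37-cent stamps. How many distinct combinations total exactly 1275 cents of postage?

Need nonnegative integers with 36j + 37k = 1275.
gcd(36, 37) = 1, and 36·(-1) + 37·(1) = 1.
So (j₀, k₀) = (-1275, 1275); general j = -1275 + 37t, k = 1275 - 36t.
j ≥ 0 ⇒ t ≥ 35; k ≥ 0 ⇒ t ≤ 35. That's 1 value of t.

1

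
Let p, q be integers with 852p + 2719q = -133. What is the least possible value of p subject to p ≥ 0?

2588

gcd(2719, 852):
  2719 = 3·852 + 163
  852 = 5·163 + 37
  163 = 4·37 + 15
  37 = 2·15 + 7
  15 = 2·7 + 1
  7 = 7·1
so gcd(2719, 852) = 1.
1 divides -133, so solutions exist.
Back-substitute for Bézout coefficients:
  1 = 15 - 2·7
  ... = 852·(-367) + 2719·(115)
Scale by -133/1 = -133: (p₀, q₀) = (48811, -15295).
General solution: p = 48811 + 2719t, q = -15295 - 852t for integer t.
p ≥ 0: smallest is 48811 mod 2719 = 2588 (at t = -17), with q = -811.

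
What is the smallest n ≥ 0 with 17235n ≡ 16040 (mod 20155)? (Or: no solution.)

gcd(20155, 17235) = 5.
5 divides 16040, so solutions exist.
By Bézout, 17235·(-283) + 20155·(242) = 5.
So 17235·(-283) ≡ 5 (mod 20155); multiply by 3208: n ≡ -907864 (mod 4031).
Smallest nonnegative: n = -907864 mod 4031 = 3142.

3142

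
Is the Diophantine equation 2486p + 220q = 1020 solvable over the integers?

gcd(2486, 220) = 22  (2486 = 11·220 + 66, 220 = 3·66 + 22, 66 = 3·22).
22 does not divide 1020 (remainder 8), so no integer solutions.

no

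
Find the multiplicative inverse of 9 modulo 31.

gcd(31, 9) = 1  (31 = 3*9 + 4, 9 = 2*4 + 1, 4 = 4*1).
Back-substituting, 9*(7) + 31*(-2) = 1.
So 9*7 ≡ 1 (mod 31), and 7 mod 31 = 7.

7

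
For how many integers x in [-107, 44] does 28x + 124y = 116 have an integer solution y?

gcd(124, 28) = 4.
By Bézout, 28×(9) + 124×(-2) = 4.
Particular solution: (13, -2).
General solution: x = 13 + 31t, y = -2 - 7t for integer t.
-107 ≤ 13 + 31t ≤ 44 gives t ∈ [-3, 1], which is 5 values.

5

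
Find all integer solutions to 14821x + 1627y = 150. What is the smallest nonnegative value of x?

gcd(14821, 1627):
  14821 = 9*1627 + 178
  1627 = 9*178 + 25
  178 = 7*25 + 3
  25 = 8*3 + 1
  3 = 3*1
so gcd(14821, 1627) = 1.
1 divides 150, so solutions exist.
Back-substitute for Bézout coefficients:
  1 = 25 - 8*3
  ... = 14821*(-521) + 1627*(4746)
Scale by 150/1 = 150: (x₀, y₀) = (-78150, 711900).
General solution: x = -78150 + 1627t, y = 711900 - 14821t for integer t.
x ≥ 0: smallest is -78150 mod 1627 = 1573 (at t = 49), with y = -14329.

1573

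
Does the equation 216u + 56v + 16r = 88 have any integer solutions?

gcd(216, 56) = 8  (216 = 3·56 + 48, 56 = 1·48 + 8, 48 = 6·8).
gcd(8, 16) = 8.
8 divides 88, so integer solutions exist.

yes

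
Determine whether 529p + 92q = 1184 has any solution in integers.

gcd(529, 92) = 23.
23 does not divide 1184 (remainder 11), so no integer solutions.

no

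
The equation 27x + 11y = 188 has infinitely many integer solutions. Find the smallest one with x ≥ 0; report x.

9

gcd(27, 11):
  27 = 2·11 + 5
  11 = 2·5 + 1
  5 = 5·1
so gcd(27, 11) = 1.
1 divides 188, so solutions exist.
Back-substitute for Bézout coefficients:
  1 = 11 - 2·5
  ... = 27·(-2) + 11·(5)
Scale by 188/1 = 188: (x₀, y₀) = (-376, 940).
General solution: x = -376 + 11t, y = 940 - 27t for integer t.
x ≥ 0: smallest is -376 mod 11 = 9 (at t = 35), with y = -5.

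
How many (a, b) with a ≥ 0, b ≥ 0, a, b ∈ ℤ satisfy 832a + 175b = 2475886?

gcd(832, 175):
  832 = 4·175 + 132
  175 = 1·132 + 43
  132 = 3·43 + 3
  43 = 14·3 + 1
  3 = 3·1
so gcd(832, 175) = 1.
Back-substitute for Bézout coefficients:
  1 = 43 - 14·3
  ... = 832·(-57) + 175·(271)
Scale by 2475886: one solution is (-141125502, 670965106). Reduce a mod 175: (98, 13682).
General: a = 98 + 175t, b = 13682 - 832t.
a ≥ 0 ⇒ t ≥ 0; b ≥ 0 ⇒ t ≤ 16. So t ∈ [0, 16]: 17 solutions.

17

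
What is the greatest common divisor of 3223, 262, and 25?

1

gcd(3223, 262) = 1  (3223 = 12·262 + 79, 262 = 3·79 + 25, 79 = 3·25 + 4, 25 = 6·4 + 1, 4 = 4·1).
gcd(1, 25) = 1.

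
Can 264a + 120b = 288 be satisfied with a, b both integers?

yes

gcd(264, 120) = 24  (264 = 2*120 + 24, 120 = 5*24).
24 divides 288, so integer solutions exist.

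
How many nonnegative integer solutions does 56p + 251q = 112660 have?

8

gcd(251, 56):
  251 = 4*56 + 27
  56 = 2*27 + 2
  27 = 13*2 + 1
  2 = 2*1
so gcd(251, 56) = 1.
Back-substitute for Bézout coefficients:
  1 = 27 - 13*2
  ... = 56*(-121) + 251*(27)
Scale by 112660: one solution is (-13631860, 3041820). Reduce p mod 251: (201, 404).
General: p = 201 + 251t, q = 404 - 56t.
p ≥ 0 ⇒ t ≥ 0; q ≥ 0 ⇒ t ≤ 7. So t ∈ [0, 7]: 8 solutions.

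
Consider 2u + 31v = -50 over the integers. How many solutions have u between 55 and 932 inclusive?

28

gcd(31, 2) = 1.
By Bézout, 2×(-15) + 31×(1) = 1.
Particular solution: (6, -2).
General solution: u = 6 + 31t, v = -2 - 2t for integer t.
55 ≤ 6 + 31t ≤ 932 gives t ∈ [2, 29], which is 28 values.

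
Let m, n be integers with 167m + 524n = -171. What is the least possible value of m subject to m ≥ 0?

gcd(524, 167) = 1.
1 divides -171, so solutions exist.
By Bézout, 167×(91) + 524×(-29) = 1.
Scale by -171/1 = -171: (m₀, n₀) = (-15561, 4959).
General solution: m = -15561 + 524t, n = 4959 - 167t for integer t.
m ≥ 0: smallest is -15561 mod 524 = 159 (at t = 30), with n = -51.

159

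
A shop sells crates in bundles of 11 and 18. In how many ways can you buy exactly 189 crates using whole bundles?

1

Need nonnegative integers with 11j + 18k = 189.
gcd(11, 18) = 1, and 11·(5) + 18·(-3) = 1.
So (j₀, k₀) = (945, -567); general j = 945 + 18t, k = -567 - 11t.
j ≥ 0 ⇒ t ≥ -52; k ≥ 0 ⇒ t ≤ -52. That's 1 value of t.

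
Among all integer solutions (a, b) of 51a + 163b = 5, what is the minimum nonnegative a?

gcd(163, 51) = 1  (163 = 3·51 + 10, 51 = 5·10 + 1, 10 = 10·1).
1 divides 5, so solutions exist.
Back-substituting, 51·(16) + 163·(-5) = 1.
Scale by 5/1 = 5: (a₀, b₀) = (80, -25).
General solution: a = 80 + 163t, b = -25 - 51t for integer t.
a ≥ 0: smallest is 80 mod 163 = 80 (at t = 0), with b = -25.

80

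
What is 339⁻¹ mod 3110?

2899

gcd(3110, 339):
  3110 = 9*339 + 59
  339 = 5*59 + 44
  59 = 1*44 + 15
  44 = 2*15 + 14
  15 = 1*14 + 1
  14 = 14*1
so gcd(3110, 339) = 1.
Back-substitute for Bézout coefficients:
  1 = 15 - 1*14
  ... = 339*(-211) + 3110*(23)
So 339*-211 ≡ 1 (mod 3110), and -211 mod 3110 = 2899.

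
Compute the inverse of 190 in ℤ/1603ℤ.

gcd(1603, 190) = 1  (1603 = 8·190 + 83, 190 = 2·83 + 24, 83 = 3·24 + 11, 24 = 2·11 + 2, 11 = 5·2 + 1, 2 = 2·1).
Back-substituting, 190·(-734) + 1603·(87) = 1.
So 190·-734 ≡ 1 (mod 1603), and -734 mod 1603 = 869.

869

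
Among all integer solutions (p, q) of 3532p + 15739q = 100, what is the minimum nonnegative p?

5080

gcd(15739, 3532):
  15739 = 4·3532 + 1611
  3532 = 2·1611 + 310
  1611 = 5·310 + 61
  310 = 5·61 + 5
  61 = 12·5 + 1
  5 = 5·1
so gcd(15739, 3532) = 1.
1 divides 100, so solutions exist.
Back-substitute for Bézout coefficients:
  1 = 61 - 12·5
  ... = 3532·(-3097) + 15739·(695)
Scale by 100/1 = 100: (p₀, q₀) = (-309700, 69500).
General solution: p = -309700 + 15739t, q = 69500 - 3532t for integer t.
p ≥ 0: smallest is -309700 mod 15739 = 5080 (at t = 20), with q = -1140.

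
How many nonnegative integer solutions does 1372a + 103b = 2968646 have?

gcd(1372, 103) = 1  (1372 = 13×103 + 33, 103 = 3×33 + 4, 33 = 8×4 + 1, 4 = 4×1).
Back-substituting, 1372×(25) + 103×(-333) = 1.
Scale by 2968646: one solution is (74216150, -988559118). Reduce a mod 103: (15, 28622).
General: a = 15 + 103t, b = 28622 - 1372t.
a ≥ 0 ⇒ t ≥ 0; b ≥ 0 ⇒ t ≤ 20. So t ∈ [0, 20]: 21 solutions.

21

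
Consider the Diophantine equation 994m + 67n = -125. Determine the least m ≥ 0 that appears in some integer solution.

54

gcd(994, 67):
  994 = 14*67 + 56
  67 = 1*56 + 11
  56 = 5*11 + 1
  11 = 11*1
so gcd(994, 67) = 1.
1 divides -125, so solutions exist.
Back-substitute for Bézout coefficients:
  1 = 56 - 5*11
  ... = 994*(6) + 67*(-89)
Scale by -125/1 = -125: (m₀, n₀) = (-750, 11125).
General solution: m = -750 + 67t, n = 11125 - 994t for integer t.
m ≥ 0: smallest is -750 mod 67 = 54 (at t = 12), with n = -803.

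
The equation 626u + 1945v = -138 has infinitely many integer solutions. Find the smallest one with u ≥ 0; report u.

1777

gcd(1945, 626):
  1945 = 3×626 + 67
  626 = 9×67 + 23
  67 = 2×23 + 21
  23 = 1×21 + 2
  21 = 10×2 + 1
  2 = 2×1
so gcd(1945, 626) = 1.
1 divides -138, so solutions exist.
Back-substitute for Bézout coefficients:
  1 = 21 - 10×2
  ... = 626×(-929) + 1945×(299)
Scale by -138/1 = -138: (u₀, v₀) = (128202, -41262).
General solution: u = 128202 + 1945t, v = -41262 - 626t for integer t.
u ≥ 0: smallest is 128202 mod 1945 = 1777 (at t = -65), with v = -572.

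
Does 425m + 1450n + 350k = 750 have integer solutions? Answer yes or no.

gcd(1450, 425) = 25  (1450 = 3×425 + 175, 425 = 2×175 + 75, 175 = 2×75 + 25, 75 = 3×25).
gcd(25, 350) = 25.
25 divides 750, so integer solutions exist.

yes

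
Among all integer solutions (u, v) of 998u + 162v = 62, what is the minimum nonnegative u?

gcd(998, 162):
  998 = 6·162 + 26
  162 = 6·26 + 6
  26 = 4·6 + 2
  6 = 3·2
so gcd(998, 162) = 2.
2 divides 62, so solutions exist.
Back-substitute for Bézout coefficients:
  2 = 26 - 4·6
  ... = 998·(25) + 162·(-154)
Scale by 62/2 = 31: (u₀, v₀) = (775, -4774).
General solution: u = 775 + 81t, v = -4774 - 499t for integer t.
u ≥ 0: smallest is 775 mod 81 = 46 (at t = -9), with v = -283.

46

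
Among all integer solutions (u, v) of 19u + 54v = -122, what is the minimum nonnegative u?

22

gcd(54, 19):
  54 = 2×19 + 16
  19 = 1×16 + 3
  16 = 5×3 + 1
  3 = 3×1
so gcd(54, 19) = 1.
1 divides -122, so solutions exist.
Back-substitute for Bézout coefficients:
  1 = 16 - 5×3
  ... = 19×(-17) + 54×(6)
Scale by -122/1 = -122: (u₀, v₀) = (2074, -732).
General solution: u = 2074 + 54t, v = -732 - 19t for integer t.
u ≥ 0: smallest is 2074 mod 54 = 22 (at t = -38), with v = -10.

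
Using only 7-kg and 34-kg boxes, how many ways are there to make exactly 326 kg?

Need nonnegative integers with 7j + 34k = 326.
gcd(7, 34) = 1, and 7·(5) + 34·(-1) = 1.
So (j₀, k₀) = (1630, -326); general j = 1630 + 34t, k = -326 - 7t.
j ≥ 0 ⇒ t ≥ -47; k ≥ 0 ⇒ t ≤ -47. That's 1 value of t.

1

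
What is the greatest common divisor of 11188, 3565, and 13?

1

gcd(11188, 3565) = 1  (11188 = 3·3565 + 493, 3565 = 7·493 + 114, 493 = 4·114 + 37, 114 = 3·37 + 3, 37 = 12·3 + 1, 3 = 3·1).
gcd(1, 13) = 1.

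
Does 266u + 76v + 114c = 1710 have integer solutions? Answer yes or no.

yes

gcd(266, 76) = 38  (266 = 3×76 + 38, 76 = 2×38).
gcd(38, 114) = 38.
38 divides 1710, so integer solutions exist.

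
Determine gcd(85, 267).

gcd(267, 85) = 1  (267 = 3*85 + 12, 85 = 7*12 + 1, 12 = 12*1).

1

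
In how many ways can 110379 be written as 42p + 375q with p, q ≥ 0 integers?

gcd(375, 42) = 3  (375 = 8×42 + 39, 42 = 1×39 + 3, 39 = 13×3).
Back-substituting, 42×(9) + 375×(-1) = 3.
Scale by 36793: one solution is (331137, -36793). Reduce p mod 125: (12, 293).
General: p = 12 + 125t, q = 293 - 14t.
p ≥ 0 ⇒ t ≥ 0; q ≥ 0 ⇒ t ≤ 20. So t ∈ [0, 20]: 21 solutions.

21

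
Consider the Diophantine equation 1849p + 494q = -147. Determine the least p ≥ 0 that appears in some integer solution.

289

gcd(1849, 494):
  1849 = 3×494 + 367
  494 = 1×367 + 127
  367 = 2×127 + 113
  127 = 1×113 + 14
  113 = 8×14 + 1
  14 = 14×1
so gcd(1849, 494) = 1.
1 divides -147, so solutions exist.
Back-substitute for Bézout coefficients:
  1 = 113 - 8×14
  ... = 1849×(35) + 494×(-131)
Scale by -147/1 = -147: (p₀, q₀) = (-5145, 19257).
General solution: p = -5145 + 494t, q = 19257 - 1849t for integer t.
p ≥ 0: smallest is -5145 mod 494 = 289 (at t = 11), with q = -1082.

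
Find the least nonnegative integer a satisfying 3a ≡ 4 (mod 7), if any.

6

gcd(7, 3):
  7 = 2*3 + 1
  3 = 3*1
so gcd(7, 3) = 1.
1 divides 4, so solutions exist.
Back-substitute for Bézout coefficients:
  1 = 7 - 2*3
  ... = 3*(-2) + 7*(1)
So 3*(-2) ≡ 1 (mod 7); multiply by 4: a ≡ -8 (mod 7).
Smallest nonnegative: a = -8 mod 7 = 6.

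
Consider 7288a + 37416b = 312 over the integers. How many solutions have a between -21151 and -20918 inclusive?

gcd(37416, 7288) = 8  (37416 = 5*7288 + 976, 7288 = 7*976 + 456, 976 = 2*456 + 64, 456 = 7*64 + 8, 64 = 8*8).
Back-substituting, 7288*(575) + 37416*(-112) = 8.
Scale by 39: particular solution (22425, -4368); reduce a mod 4677: (3717, -724).
General solution: a = 3717 + 4677t, b = -724 - 911t for integer t.
-21151 ≤ 3717 + 4677t ≤ -20918 gives t ∈ [-5, -6], which is 0 values.

0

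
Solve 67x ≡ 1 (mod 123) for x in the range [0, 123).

gcd(123, 67) = 1.
By Bézout, 67·(-11) + 123·(6) = 1.
So 67·-11 ≡ 1 (mod 123), and -11 mod 123 = 112.

112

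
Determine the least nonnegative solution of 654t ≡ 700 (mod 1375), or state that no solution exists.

800

gcd(1375, 654) = 1.
1 divides 700, so solutions exist.
By Bézout, 654·(-431) + 1375·(205) = 1.
So 654·(-431) ≡ 1 (mod 1375); multiply by 700: t ≡ -301700 (mod 1375).
Smallest nonnegative: t = -301700 mod 1375 = 800.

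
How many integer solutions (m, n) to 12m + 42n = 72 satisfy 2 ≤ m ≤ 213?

30

gcd(42, 12) = 6.
By Bézout, 12×(-3) + 42×(1) = 6.
Particular solution: (6, 0).
General solution: m = 6 + 7t, n = 0 - 2t for integer t.
2 ≤ 6 + 7t ≤ 213 gives t ∈ [0, 29], which is 30 values.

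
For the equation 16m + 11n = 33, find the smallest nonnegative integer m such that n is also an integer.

gcd(16, 11):
  16 = 1·11 + 5
  11 = 2·5 + 1
  5 = 5·1
so gcd(16, 11) = 1.
1 divides 33, so solutions exist.
Back-substitute for Bézout coefficients:
  1 = 11 - 2·5
  ... = 16·(-2) + 11·(3)
Scale by 33/1 = 33: (m₀, n₀) = (-66, 99).
General solution: m = -66 + 11t, n = 99 - 16t for integer t.
m ≥ 0: smallest is -66 mod 11 = 0 (at t = 6), with n = 3.

0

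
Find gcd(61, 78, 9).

gcd(78, 61):
  78 = 1*61 + 17
  61 = 3*17 + 10
  17 = 1*10 + 7
  10 = 1*7 + 3
  7 = 2*3 + 1
  3 = 3*1
so gcd(78, 61) = 1.
gcd(1, 9) = 1.

1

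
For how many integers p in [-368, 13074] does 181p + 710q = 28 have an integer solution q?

gcd(710, 181) = 1  (710 = 3*181 + 167, 181 = 1*167 + 14, 167 = 11*14 + 13, 14 = 1*13 + 1, 13 = 13*1).
Back-substituting, 181*(51) + 710*(-13) = 1.
Scale by 28: particular solution (1428, -364); reduce p mod 710: (8, -2).
General solution: p = 8 + 710t, q = -2 - 181t for integer t.
-368 ≤ 8 + 710t ≤ 13074 gives t ∈ [0, 18], which is 19 values.

19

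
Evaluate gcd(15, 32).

1

gcd(32, 15):
  32 = 2×15 + 2
  15 = 7×2 + 1
  2 = 2×1
so gcd(32, 15) = 1.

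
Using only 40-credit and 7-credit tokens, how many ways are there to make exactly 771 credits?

Need nonnegative integers with 40j + 7k = 771.
gcd(40, 7) = 1, and 40·(3) + 7·(-17) = 1.
So (j₀, k₀) = (2313, -13107); general j = 2313 + 7t, k = -13107 - 40t.
j ≥ 0 ⇒ t ≥ -330; k ≥ 0 ⇒ t ≤ -328. That's 3 values of t.

3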